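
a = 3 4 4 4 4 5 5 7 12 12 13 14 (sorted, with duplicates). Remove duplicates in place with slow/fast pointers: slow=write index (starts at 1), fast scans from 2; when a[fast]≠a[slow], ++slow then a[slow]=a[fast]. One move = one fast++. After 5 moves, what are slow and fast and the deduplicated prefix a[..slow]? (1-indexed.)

slow=3, fast=7, prefix=[3, 4, 5]

(s=1,f=2) a[fast]=4≠a[slow]=3 write a[2]=4 → slow++,fast++
(s=2,f=3) a[fast]=4=a[slow] dup → fast++
(s=2,f=4) a[fast]=4=a[slow] dup → fast++
(s=2,f=5) a[fast]=4=a[slow] dup → fast++
(s=2,f=6) a[fast]=5≠a[slow]=4 write a[3]=5 → slow++,fast++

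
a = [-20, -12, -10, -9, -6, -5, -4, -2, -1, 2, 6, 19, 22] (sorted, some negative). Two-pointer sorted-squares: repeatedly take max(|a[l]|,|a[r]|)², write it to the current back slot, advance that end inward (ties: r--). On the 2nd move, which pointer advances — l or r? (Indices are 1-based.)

l

[1,13] |-20|<=|22| out[13]=484 → r--
[1,12] |-20|>|19| out[12]=400 → l++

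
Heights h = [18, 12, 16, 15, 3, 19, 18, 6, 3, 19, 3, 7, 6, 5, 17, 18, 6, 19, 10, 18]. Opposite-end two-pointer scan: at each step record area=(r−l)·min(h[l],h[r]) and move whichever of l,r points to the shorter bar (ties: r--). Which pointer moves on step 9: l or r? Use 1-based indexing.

[1,20] min(18,18)*19=342 best=342 * → r--
[1,19] min(18,10)*18=180 best=342 → r--
[1,18] min(18,19)*17=306 best=342 → l++
[2,18] min(12,19)*16=192 best=342 → l++
[3,18] min(16,19)*15=240 best=342 → l++
[4,18] min(15,19)*14=210 best=342 → l++
[5,18] min(3,19)*13=39 best=342 → l++
[6,18] min(19,19)*12=228 best=342 → r--
[6,17] min(19,6)*11=66 best=342 → r--

r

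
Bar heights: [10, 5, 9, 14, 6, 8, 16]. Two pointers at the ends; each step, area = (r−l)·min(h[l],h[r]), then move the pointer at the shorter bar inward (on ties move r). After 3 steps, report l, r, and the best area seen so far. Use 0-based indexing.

[0,6] min(10,16)*6=60 best=60 * → l++
[1,6] min(5,16)*5=25 best=60 → l++
[2,6] min(9,16)*4=36 best=60 → l++

l=3, r=6, best area=60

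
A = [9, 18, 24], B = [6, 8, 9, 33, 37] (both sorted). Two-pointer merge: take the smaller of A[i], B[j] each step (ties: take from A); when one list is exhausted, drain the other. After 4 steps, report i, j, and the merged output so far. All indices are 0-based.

[i=0,j=0] A[i]=9>B[j]=6 take 6 → j++
[i=0,j=1] A[i]=9>B[j]=8 take 8 → j++
[i=0,j=2] A[i]=9<=B[j]=9 take 9 → i++
[i=1,j=2] A[i]=18>B[j]=9 take 9 → j++

i=1, j=3, merged so far=[6, 8, 9, 9]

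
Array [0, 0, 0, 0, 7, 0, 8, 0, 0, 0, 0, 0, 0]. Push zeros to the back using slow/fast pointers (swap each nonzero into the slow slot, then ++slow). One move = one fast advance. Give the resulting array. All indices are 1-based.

slow=1 fast=1: a[fast]=0, fast++
slow=1 fast=2: a[fast]=0, fast++
slow=1 fast=3: a[fast]=0, fast++
slow=1 fast=4: a[fast]=0, fast++
slow=1 fast=5: a[fast]=7≠0 swap→a[1]=7, slow++,fast++
slow=2 fast=6: a[fast]=0, fast++
slow=2 fast=7: a[fast]=8≠0 swap→a[2]=8, slow++,fast++
slow=3 fast=8: a[fast]=0, fast++
slow=3 fast=9: a[fast]=0, fast++
slow=3 fast=10: a[fast]=0, fast++
slow=3 fast=11: a[fast]=0, fast++
slow=3 fast=12: a[fast]=0, fast++
slow=3 fast=13: a[fast]=0, fast++

[7, 8, 0, 0, 0, 0, 0, 0, 0, 0, 0, 0, 0]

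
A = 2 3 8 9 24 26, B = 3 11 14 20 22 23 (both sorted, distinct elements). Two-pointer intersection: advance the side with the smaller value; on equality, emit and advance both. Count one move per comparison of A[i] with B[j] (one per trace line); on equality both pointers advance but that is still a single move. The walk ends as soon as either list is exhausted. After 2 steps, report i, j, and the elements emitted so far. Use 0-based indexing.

i=0 j=0: 2<3, i++
i=1 j=0: 3==3 emit, i++,j++

i=2, j=1, emitted=[3]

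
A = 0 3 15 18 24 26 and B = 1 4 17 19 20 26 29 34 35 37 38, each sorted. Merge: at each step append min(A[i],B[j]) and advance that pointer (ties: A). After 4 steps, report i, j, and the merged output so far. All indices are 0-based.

[i=0,j=0] A[i]=0<=B[j]=1 take 0 → i++
[i=1,j=0] A[i]=3>B[j]=1 take 1 → j++
[i=1,j=1] A[i]=3<=B[j]=4 take 3 → i++
[i=2,j=1] A[i]=15>B[j]=4 take 4 → j++

i=2, j=2, merged so far=[0, 1, 3, 4]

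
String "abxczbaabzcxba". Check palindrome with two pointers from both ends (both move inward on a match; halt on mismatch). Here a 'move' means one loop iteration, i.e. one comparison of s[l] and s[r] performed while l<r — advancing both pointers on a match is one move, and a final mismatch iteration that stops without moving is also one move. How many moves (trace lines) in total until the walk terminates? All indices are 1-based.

7 moves

[1,14] 'a'=='a' → l++,r--
[2,13] 'b'=='b' → l++,r--
[3,12] 'x'=='x' → l++,r--
[4,11] 'c'=='c' → l++,r--
[5,10] 'z'=='z' → l++,r--
[6,9] 'b'=='b' → l++,r--
[7,8] 'a'=='a' → l++,r--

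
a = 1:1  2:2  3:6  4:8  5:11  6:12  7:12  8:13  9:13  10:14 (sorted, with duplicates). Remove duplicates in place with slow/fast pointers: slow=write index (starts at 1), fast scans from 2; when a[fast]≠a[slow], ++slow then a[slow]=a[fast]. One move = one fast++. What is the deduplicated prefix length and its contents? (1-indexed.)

(s=1,f=2) a[fast]=2≠a[slow]=1 write a[2]=2 → slow++,fast++
(s=2,f=3) a[fast]=6≠a[slow]=2 write a[3]=6 → slow++,fast++
(s=3,f=4) a[fast]=8≠a[slow]=6 write a[4]=8 → slow++,fast++
(s=4,f=5) a[fast]=11≠a[slow]=8 write a[5]=11 → slow++,fast++
(s=5,f=6) a[fast]=12≠a[slow]=11 write a[6]=12 → slow++,fast++
(s=6,f=7) a[fast]=12=a[slow] dup → fast++
(s=6,f=8) a[fast]=13≠a[slow]=12 write a[7]=13 → slow++,fast++
(s=7,f=9) a[fast]=13=a[slow] dup → fast++
(s=7,f=10) a[fast]=14≠a[slow]=13 write a[8]=14 → slow++,fast++

length 8; prefix = [1, 2, 6, 8, 11, 12, 13, 14]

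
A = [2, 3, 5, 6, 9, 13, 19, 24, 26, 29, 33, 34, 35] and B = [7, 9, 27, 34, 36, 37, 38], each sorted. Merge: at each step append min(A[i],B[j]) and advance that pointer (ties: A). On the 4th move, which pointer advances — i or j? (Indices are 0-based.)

i

[i=0,j=0] A[i]=2<=B[j]=7 take 2 → i++
[i=1,j=0] A[i]=3<=B[j]=7 take 3 → i++
[i=2,j=0] A[i]=5<=B[j]=7 take 5 → i++
[i=3,j=0] A[i]=6<=B[j]=7 take 6 → i++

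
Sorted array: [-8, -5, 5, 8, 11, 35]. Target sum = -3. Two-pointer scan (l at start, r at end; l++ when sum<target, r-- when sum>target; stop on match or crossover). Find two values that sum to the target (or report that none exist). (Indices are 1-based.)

[1,6] -8+35=27 >-3 → r--
[1,5] -8+11=3 >-3 → r--
[1,4] -8+8=0 >-3 → r--
[1,3] -8+5=-3 → found

(-8, 5)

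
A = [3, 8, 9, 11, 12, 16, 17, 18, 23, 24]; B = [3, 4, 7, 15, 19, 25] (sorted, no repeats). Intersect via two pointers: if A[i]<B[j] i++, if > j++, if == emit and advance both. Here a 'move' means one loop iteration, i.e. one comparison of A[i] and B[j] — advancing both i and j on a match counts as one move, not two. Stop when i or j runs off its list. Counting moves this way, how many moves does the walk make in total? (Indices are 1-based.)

i=1 j=1: 3==3 emit, i++,j++
i=2 j=2: 8>4, j++
i=2 j=3: 8>7, j++
i=2 j=4: 8<15, i++
i=3 j=4: 9<15, i++
i=4 j=4: 11<15, i++
i=5 j=4: 12<15, i++
i=6 j=4: 16>15, j++
i=6 j=5: 16<19, i++
i=7 j=5: 17<19, i++
i=8 j=5: 18<19, i++
i=9 j=5: 23>19, j++
i=9 j=6: 23<25, i++
i=10 j=6: 24<25, i++

14 moves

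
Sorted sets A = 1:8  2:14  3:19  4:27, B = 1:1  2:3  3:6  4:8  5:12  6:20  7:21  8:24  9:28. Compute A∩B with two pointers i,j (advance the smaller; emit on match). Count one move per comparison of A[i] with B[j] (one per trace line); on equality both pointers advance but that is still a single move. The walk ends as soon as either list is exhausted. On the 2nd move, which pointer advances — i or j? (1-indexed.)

[i=1,j=1] 8>1 → j++
[i=1,j=2] 8>3 → j++

j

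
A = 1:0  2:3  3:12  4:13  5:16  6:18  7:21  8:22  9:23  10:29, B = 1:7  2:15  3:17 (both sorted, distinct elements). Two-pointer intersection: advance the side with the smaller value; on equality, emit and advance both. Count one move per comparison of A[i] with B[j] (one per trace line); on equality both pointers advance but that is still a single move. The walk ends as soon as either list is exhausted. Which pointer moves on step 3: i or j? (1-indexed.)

j

i=1 j=1: 0<7, i++
i=2 j=1: 3<7, i++
i=3 j=1: 12>7, j++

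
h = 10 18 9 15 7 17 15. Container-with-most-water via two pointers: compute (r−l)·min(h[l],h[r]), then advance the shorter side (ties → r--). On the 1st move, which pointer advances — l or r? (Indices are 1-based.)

[1,7] min(10,15)*6=60 best=60 * → l++

l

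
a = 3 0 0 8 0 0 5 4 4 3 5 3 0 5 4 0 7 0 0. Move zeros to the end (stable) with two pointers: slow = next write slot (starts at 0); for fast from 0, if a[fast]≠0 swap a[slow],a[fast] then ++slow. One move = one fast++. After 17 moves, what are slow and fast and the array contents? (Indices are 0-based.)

slow=11, fast=17, a=[3, 8, 5, 4, 4, 3, 5, 3, 5, 4, 7, 0, 0, 0, 0, 0, 0, 0, 0]

slow=0 fast=0: a[fast]=3≠0 swap→a[0]=3, slow++,fast++
slow=1 fast=1: a[fast]=0, fast++
slow=1 fast=2: a[fast]=0, fast++
slow=1 fast=3: a[fast]=8≠0 swap→a[1]=8, slow++,fast++
slow=2 fast=4: a[fast]=0, fast++
slow=2 fast=5: a[fast]=0, fast++
slow=2 fast=6: a[fast]=5≠0 swap→a[2]=5, slow++,fast++
slow=3 fast=7: a[fast]=4≠0 swap→a[3]=4, slow++,fast++
slow=4 fast=8: a[fast]=4≠0 swap→a[4]=4, slow++,fast++
slow=5 fast=9: a[fast]=3≠0 swap→a[5]=3, slow++,fast++
slow=6 fast=10: a[fast]=5≠0 swap→a[6]=5, slow++,fast++
slow=7 fast=11: a[fast]=3≠0 swap→a[7]=3, slow++,fast++
slow=8 fast=12: a[fast]=0, fast++
slow=8 fast=13: a[fast]=5≠0 swap→a[8]=5, slow++,fast++
slow=9 fast=14: a[fast]=4≠0 swap→a[9]=4, slow++,fast++
slow=10 fast=15: a[fast]=0, fast++
slow=10 fast=16: a[fast]=7≠0 swap→a[10]=7, slow++,fast++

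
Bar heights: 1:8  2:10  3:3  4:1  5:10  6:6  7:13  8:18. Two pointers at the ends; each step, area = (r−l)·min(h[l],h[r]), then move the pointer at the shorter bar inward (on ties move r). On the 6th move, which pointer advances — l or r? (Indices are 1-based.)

l=1 r=8: min(8,18)*7=56 best=56 *, l++
l=2 r=8: min(10,18)*6=60 best=60 *, l++
l=3 r=8: min(3,18)*5=15 best=60, l++
l=4 r=8: min(1,18)*4=4 best=60, l++
l=5 r=8: min(10,18)*3=30 best=60, l++
l=6 r=8: min(6,18)*2=12 best=60, l++

l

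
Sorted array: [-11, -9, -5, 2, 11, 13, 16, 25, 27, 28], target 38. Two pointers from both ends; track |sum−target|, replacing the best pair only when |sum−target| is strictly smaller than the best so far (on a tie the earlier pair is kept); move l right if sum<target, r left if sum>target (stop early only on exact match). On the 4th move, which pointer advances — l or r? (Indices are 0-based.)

l

[0,9] -11+28=17 d=21 * → l++
[1,9] -9+28=19 d=19 * → l++
[2,9] -5+28=23 d=15 * → l++
[3,9] 2+28=30 d=8 * → l++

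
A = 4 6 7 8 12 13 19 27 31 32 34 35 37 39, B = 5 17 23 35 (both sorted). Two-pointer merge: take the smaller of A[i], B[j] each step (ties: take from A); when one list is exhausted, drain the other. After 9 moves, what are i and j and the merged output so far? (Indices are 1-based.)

[i=1,j=1] A[i]=4<=B[j]=5 take 4 → i++
[i=2,j=1] A[i]=6>B[j]=5 take 5 → j++
[i=2,j=2] A[i]=6<=B[j]=17 take 6 → i++
[i=3,j=2] A[i]=7<=B[j]=17 take 7 → i++
[i=4,j=2] A[i]=8<=B[j]=17 take 8 → i++
[i=5,j=2] A[i]=12<=B[j]=17 take 12 → i++
[i=6,j=2] A[i]=13<=B[j]=17 take 13 → i++
[i=7,j=2] A[i]=19>B[j]=17 take 17 → j++
[i=7,j=3] A[i]=19<=B[j]=23 take 19 → i++

i=8, j=3, merged so far=[4, 5, 6, 7, 8, 12, 13, 17, 19]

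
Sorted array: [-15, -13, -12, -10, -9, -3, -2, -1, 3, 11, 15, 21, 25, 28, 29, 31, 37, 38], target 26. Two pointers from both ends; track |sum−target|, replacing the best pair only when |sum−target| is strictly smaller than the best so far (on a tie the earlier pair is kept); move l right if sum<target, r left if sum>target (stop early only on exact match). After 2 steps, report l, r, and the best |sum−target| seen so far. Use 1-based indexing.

[1,18] -15+38=23 d=3 * → l++
[2,18] -13+38=25 d=1 * → l++

l=3, r=18, best |Δ|=1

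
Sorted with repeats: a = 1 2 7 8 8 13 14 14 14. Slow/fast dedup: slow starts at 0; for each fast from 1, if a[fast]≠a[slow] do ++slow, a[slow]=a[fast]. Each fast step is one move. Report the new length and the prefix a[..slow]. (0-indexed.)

length 6; prefix = [1, 2, 7, 8, 13, 14]

(s=0,f=1) a[fast]=2≠a[slow]=1 write a[1]=2 → slow++,fast++
(s=1,f=2) a[fast]=7≠a[slow]=2 write a[2]=7 → slow++,fast++
(s=2,f=3) a[fast]=8≠a[slow]=7 write a[3]=8 → slow++,fast++
(s=3,f=4) a[fast]=8=a[slow] dup → fast++
(s=3,f=5) a[fast]=13≠a[slow]=8 write a[4]=13 → slow++,fast++
(s=4,f=6) a[fast]=14≠a[slow]=13 write a[5]=14 → slow++,fast++
(s=5,f=7) a[fast]=14=a[slow] dup → fast++
(s=5,f=8) a[fast]=14=a[slow] dup → fast++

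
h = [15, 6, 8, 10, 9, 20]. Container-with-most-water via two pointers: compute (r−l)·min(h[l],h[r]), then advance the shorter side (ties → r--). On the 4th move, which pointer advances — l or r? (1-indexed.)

l=1 r=6: min(15,20)*5=75 best=75 *, l++
l=2 r=6: min(6,20)*4=24 best=75, l++
l=3 r=6: min(8,20)*3=24 best=75, l++
l=4 r=6: min(10,20)*2=20 best=75, l++

l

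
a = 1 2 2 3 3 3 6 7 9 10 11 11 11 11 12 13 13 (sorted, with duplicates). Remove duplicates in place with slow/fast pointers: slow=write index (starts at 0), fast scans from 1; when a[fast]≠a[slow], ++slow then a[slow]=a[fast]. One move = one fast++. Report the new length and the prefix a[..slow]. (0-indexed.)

(s=0,f=1) a[fast]=2≠a[slow]=1 write a[1]=2 → slow++,fast++
(s=1,f=2) a[fast]=2=a[slow] dup → fast++
(s=1,f=3) a[fast]=3≠a[slow]=2 write a[2]=3 → slow++,fast++
(s=2,f=4) a[fast]=3=a[slow] dup → fast++
(s=2,f=5) a[fast]=3=a[slow] dup → fast++
(s=2,f=6) a[fast]=6≠a[slow]=3 write a[3]=6 → slow++,fast++
(s=3,f=7) a[fast]=7≠a[slow]=6 write a[4]=7 → slow++,fast++
(s=4,f=8) a[fast]=9≠a[slow]=7 write a[5]=9 → slow++,fast++
(s=5,f=9) a[fast]=10≠a[slow]=9 write a[6]=10 → slow++,fast++
(s=6,f=10) a[fast]=11≠a[slow]=10 write a[7]=11 → slow++,fast++
(s=7,f=11) a[fast]=11=a[slow] dup → fast++
(s=7,f=12) a[fast]=11=a[slow] dup → fast++
(s=7,f=13) a[fast]=11=a[slow] dup → fast++
(s=7,f=14) a[fast]=12≠a[slow]=11 write a[8]=12 → slow++,fast++
(s=8,f=15) a[fast]=13≠a[slow]=12 write a[9]=13 → slow++,fast++
(s=9,f=16) a[fast]=13=a[slow] dup → fast++

length 10; prefix = [1, 2, 3, 6, 7, 9, 10, 11, 12, 13]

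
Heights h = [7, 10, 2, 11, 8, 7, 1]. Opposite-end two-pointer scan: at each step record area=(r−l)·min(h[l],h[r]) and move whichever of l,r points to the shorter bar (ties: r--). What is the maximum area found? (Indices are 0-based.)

l=0 r=6: min(7,1)*6=6 best=6 *, r--
l=0 r=5: min(7,7)*5=35 best=35 *, r--
l=0 r=4: min(7,8)*4=28 best=35, l++
l=1 r=4: min(10,8)*3=24 best=35, r--
l=1 r=3: min(10,11)*2=20 best=35, l++
l=2 r=3: min(2,11)*1=2 best=35, l++

max area = 35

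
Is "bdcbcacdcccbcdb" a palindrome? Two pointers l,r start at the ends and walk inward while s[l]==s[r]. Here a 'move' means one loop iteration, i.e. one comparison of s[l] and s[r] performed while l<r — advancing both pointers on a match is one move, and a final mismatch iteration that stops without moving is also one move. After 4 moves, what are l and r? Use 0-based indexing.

l=4, r=10

l=0 r=14: 'b'=='b', l++,r--
l=1 r=13: 'd'=='d', l++,r--
l=2 r=12: 'c'=='c', l++,r--
l=3 r=11: 'b'=='b', l++,r--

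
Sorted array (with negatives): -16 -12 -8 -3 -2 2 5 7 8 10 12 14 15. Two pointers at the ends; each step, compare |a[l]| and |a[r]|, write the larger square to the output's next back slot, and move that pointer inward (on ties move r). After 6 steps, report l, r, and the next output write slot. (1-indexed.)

l=3, r=9, next write slot=7

[1,13] |-16|>|15| out[13]=256 → l++
[2,13] |-12|<=|15| out[12]=225 → r--
[2,12] |-12|<=|14| out[11]=196 → r--
[2,11] |-12|<=|12| out[10]=144 → r--
[2,10] |-12|>|10| out[9]=144 → l++
[3,10] |-8|<=|10| out[8]=100 → r--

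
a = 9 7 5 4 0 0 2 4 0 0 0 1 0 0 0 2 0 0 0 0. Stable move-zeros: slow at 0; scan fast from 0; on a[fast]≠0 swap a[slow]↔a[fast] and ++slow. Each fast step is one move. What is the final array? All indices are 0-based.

slow=0 fast=0: a[fast]=9≠0 swap→a[0]=9, slow++,fast++
slow=1 fast=1: a[fast]=7≠0 swap→a[1]=7, slow++,fast++
slow=2 fast=2: a[fast]=5≠0 swap→a[2]=5, slow++,fast++
slow=3 fast=3: a[fast]=4≠0 swap→a[3]=4, slow++,fast++
slow=4 fast=4: a[fast]=0, fast++
slow=4 fast=5: a[fast]=0, fast++
slow=4 fast=6: a[fast]=2≠0 swap→a[4]=2, slow++,fast++
slow=5 fast=7: a[fast]=4≠0 swap→a[5]=4, slow++,fast++
slow=6 fast=8: a[fast]=0, fast++
slow=6 fast=9: a[fast]=0, fast++
slow=6 fast=10: a[fast]=0, fast++
slow=6 fast=11: a[fast]=1≠0 swap→a[6]=1, slow++,fast++
slow=7 fast=12: a[fast]=0, fast++
slow=7 fast=13: a[fast]=0, fast++
slow=7 fast=14: a[fast]=0, fast++
slow=7 fast=15: a[fast]=2≠0 swap→a[7]=2, slow++,fast++
slow=8 fast=16: a[fast]=0, fast++
slow=8 fast=17: a[fast]=0, fast++
slow=8 fast=18: a[fast]=0, fast++
slow=8 fast=19: a[fast]=0, fast++

[9, 7, 5, 4, 2, 4, 1, 2, 0, 0, 0, 0, 0, 0, 0, 0, 0, 0, 0, 0]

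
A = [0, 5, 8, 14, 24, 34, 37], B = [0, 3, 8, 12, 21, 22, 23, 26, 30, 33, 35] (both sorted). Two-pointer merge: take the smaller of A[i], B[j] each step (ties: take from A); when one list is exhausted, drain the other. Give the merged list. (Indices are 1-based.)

i=1 j=1: A[i]=0<=B[j]=0 take 0, i++
i=2 j=1: A[i]=5>B[j]=0 take 0, j++
i=2 j=2: A[i]=5>B[j]=3 take 3, j++
i=2 j=3: A[i]=5<=B[j]=8 take 5, i++
i=3 j=3: A[i]=8<=B[j]=8 take 8, i++
i=4 j=3: A[i]=14>B[j]=8 take 8, j++
i=4 j=4: A[i]=14>B[j]=12 take 12, j++
i=4 j=5: A[i]=14<=B[j]=21 take 14, i++
i=5 j=5: A[i]=24>B[j]=21 take 21, j++
i=5 j=6: A[i]=24>B[j]=22 take 22, j++
i=5 j=7: A[i]=24>B[j]=23 take 23, j++
i=5 j=8: A[i]=24<=B[j]=26 take 24, i++
i=6 j=8: A[i]=34>B[j]=26 take 26, j++
i=6 j=9: A[i]=34>B[j]=30 take 30, j++
i=6 j=10: A[i]=34>B[j]=33 take 33, j++
i=6 j=11: A[i]=34<=B[j]=35 take 34, i++
i=7 j=11: A[i]=37>B[j]=35 take 35, j++
i=7 j=12: B done, take A[i]=37, i++

[0, 0, 3, 5, 8, 8, 12, 14, 21, 22, 23, 24, 26, 30, 33, 34, 35, 37]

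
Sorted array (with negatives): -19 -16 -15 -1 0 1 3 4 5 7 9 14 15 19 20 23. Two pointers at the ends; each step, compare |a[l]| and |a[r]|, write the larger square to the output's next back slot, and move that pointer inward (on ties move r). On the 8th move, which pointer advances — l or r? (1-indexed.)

[1,16] |-19|<=|23| out[16]=529 → r--
[1,15] |-19|<=|20| out[15]=400 → r--
[1,14] |-19|<=|19| out[14]=361 → r--
[1,13] |-19|>|15| out[13]=361 → l++
[2,13] |-16|>|15| out[12]=256 → l++
[3,13] |-15|<=|15| out[11]=225 → r--
[3,12] |-15|>|14| out[10]=225 → l++
[4,12] |-1|<=|14| out[9]=196 → r--

r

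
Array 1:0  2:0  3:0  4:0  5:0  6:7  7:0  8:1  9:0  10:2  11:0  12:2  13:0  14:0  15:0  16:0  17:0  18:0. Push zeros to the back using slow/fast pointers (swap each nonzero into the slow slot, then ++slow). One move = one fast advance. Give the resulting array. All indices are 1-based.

[7, 1, 2, 2, 0, 0, 0, 0, 0, 0, 0, 0, 0, 0, 0, 0, 0, 0]

slow=1 fast=1: a[fast]=0, fast++
slow=1 fast=2: a[fast]=0, fast++
slow=1 fast=3: a[fast]=0, fast++
slow=1 fast=4: a[fast]=0, fast++
slow=1 fast=5: a[fast]=0, fast++
slow=1 fast=6: a[fast]=7≠0 swap→a[1]=7, slow++,fast++
slow=2 fast=7: a[fast]=0, fast++
slow=2 fast=8: a[fast]=1≠0 swap→a[2]=1, slow++,fast++
slow=3 fast=9: a[fast]=0, fast++
slow=3 fast=10: a[fast]=2≠0 swap→a[3]=2, slow++,fast++
slow=4 fast=11: a[fast]=0, fast++
slow=4 fast=12: a[fast]=2≠0 swap→a[4]=2, slow++,fast++
slow=5 fast=13: a[fast]=0, fast++
slow=5 fast=14: a[fast]=0, fast++
slow=5 fast=15: a[fast]=0, fast++
slow=5 fast=16: a[fast]=0, fast++
slow=5 fast=17: a[fast]=0, fast++
slow=5 fast=18: a[fast]=0, fast++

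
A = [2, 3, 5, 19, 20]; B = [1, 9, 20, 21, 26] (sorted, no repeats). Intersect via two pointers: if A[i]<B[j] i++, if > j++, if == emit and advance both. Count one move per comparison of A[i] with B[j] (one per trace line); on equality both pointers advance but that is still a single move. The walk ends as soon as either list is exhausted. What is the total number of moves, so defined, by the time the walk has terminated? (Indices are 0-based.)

7 moves

[i=0,j=0] 2>1 → j++
[i=0,j=1] 2<9 → i++
[i=1,j=1] 3<9 → i++
[i=2,j=1] 5<9 → i++
[i=3,j=1] 19>9 → j++
[i=3,j=2] 19<20 → i++
[i=4,j=2] 20==20 emit → i++,j++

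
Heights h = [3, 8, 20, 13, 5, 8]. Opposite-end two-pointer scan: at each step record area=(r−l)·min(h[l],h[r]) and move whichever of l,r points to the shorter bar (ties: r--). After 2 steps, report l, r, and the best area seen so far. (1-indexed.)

l=1 r=6: min(3,8)*5=15 best=15 *, l++
l=2 r=6: min(8,8)*4=32 best=32 *, r--

l=2, r=5, best area=32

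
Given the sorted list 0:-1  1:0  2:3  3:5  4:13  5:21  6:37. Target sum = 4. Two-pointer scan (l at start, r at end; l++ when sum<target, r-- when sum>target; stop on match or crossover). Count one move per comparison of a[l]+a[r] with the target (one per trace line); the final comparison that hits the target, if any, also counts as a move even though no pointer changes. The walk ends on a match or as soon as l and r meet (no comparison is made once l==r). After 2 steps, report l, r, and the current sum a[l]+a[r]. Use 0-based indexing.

l=0 r=6: -1+37=36 >4, r--
l=0 r=5: -1+21=20 >4, r--

l=0, r=4, sum=12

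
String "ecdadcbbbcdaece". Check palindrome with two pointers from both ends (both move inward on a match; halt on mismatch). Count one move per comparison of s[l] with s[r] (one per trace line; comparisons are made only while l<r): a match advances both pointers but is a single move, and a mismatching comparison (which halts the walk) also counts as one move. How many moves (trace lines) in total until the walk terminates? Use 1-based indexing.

[1,15] 'e'=='e' → l++,r--
[2,14] 'c'=='c' → l++,r--
[3,13] 'd'!='e' → stop

3 moves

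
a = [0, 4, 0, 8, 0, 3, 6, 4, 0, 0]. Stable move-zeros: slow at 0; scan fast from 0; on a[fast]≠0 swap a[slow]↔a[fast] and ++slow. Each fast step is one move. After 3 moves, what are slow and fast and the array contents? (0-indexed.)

slow=0 fast=0: a[fast]=0, fast++
slow=0 fast=1: a[fast]=4≠0 swap→a[0]=4, slow++,fast++
slow=1 fast=2: a[fast]=0, fast++

slow=1, fast=3, a=[4, 0, 0, 8, 0, 3, 6, 4, 0, 0]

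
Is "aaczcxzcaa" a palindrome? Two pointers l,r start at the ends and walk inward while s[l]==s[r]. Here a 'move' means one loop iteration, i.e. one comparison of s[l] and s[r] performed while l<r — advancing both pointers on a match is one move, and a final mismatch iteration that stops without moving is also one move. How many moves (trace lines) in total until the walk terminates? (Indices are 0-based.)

5 moves

[0,9] 'a'=='a' → l++,r--
[1,8] 'a'=='a' → l++,r--
[2,7] 'c'=='c' → l++,r--
[3,6] 'z'=='z' → l++,r--
[4,5] 'c'!='x' → stop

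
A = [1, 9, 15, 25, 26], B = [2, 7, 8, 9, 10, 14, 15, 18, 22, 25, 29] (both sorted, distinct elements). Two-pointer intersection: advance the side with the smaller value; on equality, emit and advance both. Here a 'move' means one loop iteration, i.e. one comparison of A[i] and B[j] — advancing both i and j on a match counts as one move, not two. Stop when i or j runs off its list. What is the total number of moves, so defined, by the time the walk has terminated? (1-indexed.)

i=1 j=1: 1<2, i++
i=2 j=1: 9>2, j++
i=2 j=2: 9>7, j++
i=2 j=3: 9>8, j++
i=2 j=4: 9==9 emit, i++,j++
i=3 j=5: 15>10, j++
i=3 j=6: 15>14, j++
i=3 j=7: 15==15 emit, i++,j++
i=4 j=8: 25>18, j++
i=4 j=9: 25>22, j++
i=4 j=10: 25==25 emit, i++,j++
i=5 j=11: 26<29, i++

12 moves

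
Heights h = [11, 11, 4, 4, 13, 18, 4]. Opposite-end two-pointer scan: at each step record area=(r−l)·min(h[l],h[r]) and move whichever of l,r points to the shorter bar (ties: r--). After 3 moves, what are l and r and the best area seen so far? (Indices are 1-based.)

l=1 r=7: min(11,4)*6=24 best=24 *, r--
l=1 r=6: min(11,18)*5=55 best=55 *, l++
l=2 r=6: min(11,18)*4=44 best=55, l++

l=3, r=6, best area=55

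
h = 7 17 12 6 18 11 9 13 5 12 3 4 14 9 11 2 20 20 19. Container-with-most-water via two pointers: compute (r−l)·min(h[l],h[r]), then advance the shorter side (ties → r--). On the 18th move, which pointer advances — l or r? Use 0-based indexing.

l=0 r=18: min(7,19)*18=126 best=126 *, l++
l=1 r=18: min(17,19)*17=289 best=289 *, l++
l=2 r=18: min(12,19)*16=192 best=289, l++
l=3 r=18: min(6,19)*15=90 best=289, l++
l=4 r=18: min(18,19)*14=252 best=289, l++
l=5 r=18: min(11,19)*13=143 best=289, l++
l=6 r=18: min(9,19)*12=108 best=289, l++
l=7 r=18: min(13,19)*11=143 best=289, l++
l=8 r=18: min(5,19)*10=50 best=289, l++
l=9 r=18: min(12,19)*9=108 best=289, l++
l=10 r=18: min(3,19)*8=24 best=289, l++
l=11 r=18: min(4,19)*7=28 best=289, l++
l=12 r=18: min(14,19)*6=84 best=289, l++
l=13 r=18: min(9,19)*5=45 best=289, l++
l=14 r=18: min(11,19)*4=44 best=289, l++
l=15 r=18: min(2,19)*3=6 best=289, l++
l=16 r=18: min(20,19)*2=38 best=289, r--
l=16 r=17: min(20,20)*1=20 best=289, r--

r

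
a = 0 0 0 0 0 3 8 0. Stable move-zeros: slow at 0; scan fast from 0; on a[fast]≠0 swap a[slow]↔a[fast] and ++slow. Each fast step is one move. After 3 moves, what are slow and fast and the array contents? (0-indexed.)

(s=0,f=0) a[fast]=0 → fast++
(s=0,f=1) a[fast]=0 → fast++
(s=0,f=2) a[fast]=0 → fast++

slow=0, fast=3, a=[0, 0, 0, 0, 0, 3, 8, 0]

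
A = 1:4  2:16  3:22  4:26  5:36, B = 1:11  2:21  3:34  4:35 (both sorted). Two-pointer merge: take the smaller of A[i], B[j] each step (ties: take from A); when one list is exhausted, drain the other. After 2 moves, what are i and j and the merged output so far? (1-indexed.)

i=1 j=1: A[i]=4<=B[j]=11 take 4, i++
i=2 j=1: A[i]=16>B[j]=11 take 11, j++

i=2, j=2, merged so far=[4, 11]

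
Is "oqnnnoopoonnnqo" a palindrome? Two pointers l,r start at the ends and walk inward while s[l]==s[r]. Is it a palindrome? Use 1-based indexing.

l=1 r=15: 'o'=='o', l++,r--
l=2 r=14: 'q'=='q', l++,r--
l=3 r=13: 'n'=='n', l++,r--
l=4 r=12: 'n'=='n', l++,r--
l=5 r=11: 'n'=='n', l++,r--
l=6 r=10: 'o'=='o', l++,r--
l=7 r=9: 'o'=='o', l++,r--

palindrome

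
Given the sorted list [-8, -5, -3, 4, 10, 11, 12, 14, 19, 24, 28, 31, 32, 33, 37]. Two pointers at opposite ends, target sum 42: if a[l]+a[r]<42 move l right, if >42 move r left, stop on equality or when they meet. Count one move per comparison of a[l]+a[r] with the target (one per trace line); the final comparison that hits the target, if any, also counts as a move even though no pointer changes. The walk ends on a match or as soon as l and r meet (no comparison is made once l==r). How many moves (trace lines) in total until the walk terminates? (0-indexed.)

7 moves

[0,14] -8+37=29 <42 → l++
[1,14] -5+37=32 <42 → l++
[2,14] -3+37=34 <42 → l++
[3,14] 4+37=41 <42 → l++
[4,14] 10+37=47 >42 → r--
[4,13] 10+33=43 >42 → r--
[4,12] 10+32=42 → found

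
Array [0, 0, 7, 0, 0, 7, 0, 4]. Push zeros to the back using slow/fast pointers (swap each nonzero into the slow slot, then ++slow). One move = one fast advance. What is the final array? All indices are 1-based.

[7, 7, 4, 0, 0, 0, 0, 0]

slow=1 fast=1: a[fast]=0, fast++
slow=1 fast=2: a[fast]=0, fast++
slow=1 fast=3: a[fast]=7≠0 swap→a[1]=7, slow++,fast++
slow=2 fast=4: a[fast]=0, fast++
slow=2 fast=5: a[fast]=0, fast++
slow=2 fast=6: a[fast]=7≠0 swap→a[2]=7, slow++,fast++
slow=3 fast=7: a[fast]=0, fast++
slow=3 fast=8: a[fast]=4≠0 swap→a[3]=4, slow++,fast++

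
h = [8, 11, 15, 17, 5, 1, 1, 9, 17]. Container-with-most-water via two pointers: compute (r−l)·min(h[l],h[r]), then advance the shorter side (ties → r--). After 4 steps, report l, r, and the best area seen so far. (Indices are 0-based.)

l=0 r=8: min(8,17)*8=64 best=64 *, l++
l=1 r=8: min(11,17)*7=77 best=77 *, l++
l=2 r=8: min(15,17)*6=90 best=90 *, l++
l=3 r=8: min(17,17)*5=85 best=90, r--

l=3, r=7, best area=90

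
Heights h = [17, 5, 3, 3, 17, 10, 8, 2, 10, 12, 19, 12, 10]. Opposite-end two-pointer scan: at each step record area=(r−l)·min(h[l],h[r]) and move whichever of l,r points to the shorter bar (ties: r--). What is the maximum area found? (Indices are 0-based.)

max area = 170

[0,12] min(17,10)*12=120 best=120 * → r--
[0,11] min(17,12)*11=132 best=132 * → r--
[0,10] min(17,19)*10=170 best=170 * → l++
[1,10] min(5,19)*9=45 best=170 → l++
[2,10] min(3,19)*8=24 best=170 → l++
[3,10] min(3,19)*7=21 best=170 → l++
[4,10] min(17,19)*6=102 best=170 → l++
[5,10] min(10,19)*5=50 best=170 → l++
[6,10] min(8,19)*4=32 best=170 → l++
[7,10] min(2,19)*3=6 best=170 → l++
[8,10] min(10,19)*2=20 best=170 → l++
[9,10] min(12,19)*1=12 best=170 → l++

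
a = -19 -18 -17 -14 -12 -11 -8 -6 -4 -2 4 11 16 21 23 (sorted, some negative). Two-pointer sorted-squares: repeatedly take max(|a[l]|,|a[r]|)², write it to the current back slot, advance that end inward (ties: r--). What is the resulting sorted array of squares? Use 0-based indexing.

l=0 r=14: |-19|<=|23| out[14]=529, r--
l=0 r=13: |-19|<=|21| out[13]=441, r--
l=0 r=12: |-19|>|16| out[12]=361, l++
l=1 r=12: |-18|>|16| out[11]=324, l++
l=2 r=12: |-17|>|16| out[10]=289, l++
l=3 r=12: |-14|<=|16| out[9]=256, r--
l=3 r=11: |-14|>|11| out[8]=196, l++
l=4 r=11: |-12|>|11| out[7]=144, l++
l=5 r=11: |-11|<=|11| out[6]=121, r--
l=5 r=10: |-11|>|4| out[5]=121, l++
l=6 r=10: |-8|>|4| out[4]=64, l++
l=7 r=10: |-6|>|4| out[3]=36, l++
l=8 r=10: |-4|<=|4| out[2]=16, r--
l=8 r=9: |-4|>|-2| out[1]=16, l++
l=9 r=9: |-2|<=|-2| out[0]=4, r--

[4, 16, 16, 36, 64, 121, 121, 144, 196, 256, 289, 324, 361, 441, 529]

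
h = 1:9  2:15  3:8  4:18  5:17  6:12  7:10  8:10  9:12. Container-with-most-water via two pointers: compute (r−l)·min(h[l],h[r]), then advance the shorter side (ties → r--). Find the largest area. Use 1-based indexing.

l=1 r=9: min(9,12)*8=72 best=72 *, l++
l=2 r=9: min(15,12)*7=84 best=84 *, r--
l=2 r=8: min(15,10)*6=60 best=84, r--
l=2 r=7: min(15,10)*5=50 best=84, r--
l=2 r=6: min(15,12)*4=48 best=84, r--
l=2 r=5: min(15,17)*3=45 best=84, l++
l=3 r=5: min(8,17)*2=16 best=84, l++
l=4 r=5: min(18,17)*1=17 best=84, r--

max area = 84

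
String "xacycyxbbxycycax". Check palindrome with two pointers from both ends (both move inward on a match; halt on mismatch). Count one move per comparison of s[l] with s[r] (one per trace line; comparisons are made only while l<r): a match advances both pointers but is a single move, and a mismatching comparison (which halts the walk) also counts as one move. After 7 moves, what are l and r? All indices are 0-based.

l=0 r=15: 'x'=='x', l++,r--
l=1 r=14: 'a'=='a', l++,r--
l=2 r=13: 'c'=='c', l++,r--
l=3 r=12: 'y'=='y', l++,r--
l=4 r=11: 'c'=='c', l++,r--
l=5 r=10: 'y'=='y', l++,r--
l=6 r=9: 'x'=='x', l++,r--

l=7, r=8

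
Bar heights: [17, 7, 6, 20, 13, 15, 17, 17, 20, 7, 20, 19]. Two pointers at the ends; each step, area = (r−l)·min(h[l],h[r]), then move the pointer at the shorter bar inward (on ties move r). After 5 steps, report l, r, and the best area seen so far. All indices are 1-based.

l=4, r=10, best area=187

[1,12] min(17,19)*11=187 best=187 * → l++
[2,12] min(7,19)*10=70 best=187 → l++
[3,12] min(6,19)*9=54 best=187 → l++
[4,12] min(20,19)*8=152 best=187 → r--
[4,11] min(20,20)*7=140 best=187 → r--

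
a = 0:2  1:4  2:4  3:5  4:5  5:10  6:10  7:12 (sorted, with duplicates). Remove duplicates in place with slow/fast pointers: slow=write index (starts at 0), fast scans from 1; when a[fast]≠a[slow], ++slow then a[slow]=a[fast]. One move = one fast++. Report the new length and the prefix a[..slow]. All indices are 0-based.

slow=0 fast=1: a[fast]=4≠a[slow]=2 write a[1]=4, slow++,fast++
slow=1 fast=2: a[fast]=4=a[slow] dup, fast++
slow=1 fast=3: a[fast]=5≠a[slow]=4 write a[2]=5, slow++,fast++
slow=2 fast=4: a[fast]=5=a[slow] dup, fast++
slow=2 fast=5: a[fast]=10≠a[slow]=5 write a[3]=10, slow++,fast++
slow=3 fast=6: a[fast]=10=a[slow] dup, fast++
slow=3 fast=7: a[fast]=12≠a[slow]=10 write a[4]=12, slow++,fast++

length 5; prefix = [2, 4, 5, 10, 12]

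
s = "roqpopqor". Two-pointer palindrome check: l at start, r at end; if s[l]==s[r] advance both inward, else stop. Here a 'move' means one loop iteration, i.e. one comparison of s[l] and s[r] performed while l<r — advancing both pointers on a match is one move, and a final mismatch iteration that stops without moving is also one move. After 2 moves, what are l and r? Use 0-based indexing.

[0,8] 'r'=='r' → l++,r--
[1,7] 'o'=='o' → l++,r--

l=2, r=6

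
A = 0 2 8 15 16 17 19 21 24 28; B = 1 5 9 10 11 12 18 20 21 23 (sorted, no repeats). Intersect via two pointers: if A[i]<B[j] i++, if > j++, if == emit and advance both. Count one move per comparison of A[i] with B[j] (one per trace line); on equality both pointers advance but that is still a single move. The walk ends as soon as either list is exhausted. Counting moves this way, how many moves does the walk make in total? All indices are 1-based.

17 moves

[i=1,j=1] 0<1 → i++
[i=2,j=1] 2>1 → j++
[i=2,j=2] 2<5 → i++
[i=3,j=2] 8>5 → j++
[i=3,j=3] 8<9 → i++
[i=4,j=3] 15>9 → j++
[i=4,j=4] 15>10 → j++
[i=4,j=5] 15>11 → j++
[i=4,j=6] 15>12 → j++
[i=4,j=7] 15<18 → i++
[i=5,j=7] 16<18 → i++
[i=6,j=7] 17<18 → i++
[i=7,j=7] 19>18 → j++
[i=7,j=8] 19<20 → i++
[i=8,j=8] 21>20 → j++
[i=8,j=9] 21==21 emit → i++,j++
[i=9,j=10] 24>23 → j++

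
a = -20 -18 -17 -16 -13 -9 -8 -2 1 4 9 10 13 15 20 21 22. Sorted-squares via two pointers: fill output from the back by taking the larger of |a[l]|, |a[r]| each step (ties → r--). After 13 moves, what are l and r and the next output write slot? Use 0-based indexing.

l=6, r=9, next write slot=3

l=0 r=16: |-20|<=|22| out[16]=484, r--
l=0 r=15: |-20|<=|21| out[15]=441, r--
l=0 r=14: |-20|<=|20| out[14]=400, r--
l=0 r=13: |-20|>|15| out[13]=400, l++
l=1 r=13: |-18|>|15| out[12]=324, l++
l=2 r=13: |-17|>|15| out[11]=289, l++
l=3 r=13: |-16|>|15| out[10]=256, l++
l=4 r=13: |-13|<=|15| out[9]=225, r--
l=4 r=12: |-13|<=|13| out[8]=169, r--
l=4 r=11: |-13|>|10| out[7]=169, l++
l=5 r=11: |-9|<=|10| out[6]=100, r--
l=5 r=10: |-9|<=|9| out[5]=81, r--
l=5 r=9: |-9|>|4| out[4]=81, l++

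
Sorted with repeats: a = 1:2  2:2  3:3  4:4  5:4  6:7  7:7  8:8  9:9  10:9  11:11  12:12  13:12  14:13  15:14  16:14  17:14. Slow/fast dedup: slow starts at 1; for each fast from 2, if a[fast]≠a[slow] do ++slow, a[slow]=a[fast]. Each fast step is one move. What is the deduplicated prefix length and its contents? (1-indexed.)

(s=1,f=2) a[fast]=2=a[slow] dup → fast++
(s=1,f=3) a[fast]=3≠a[slow]=2 write a[2]=3 → slow++,fast++
(s=2,f=4) a[fast]=4≠a[slow]=3 write a[3]=4 → slow++,fast++
(s=3,f=5) a[fast]=4=a[slow] dup → fast++
(s=3,f=6) a[fast]=7≠a[slow]=4 write a[4]=7 → slow++,fast++
(s=4,f=7) a[fast]=7=a[slow] dup → fast++
(s=4,f=8) a[fast]=8≠a[slow]=7 write a[5]=8 → slow++,fast++
(s=5,f=9) a[fast]=9≠a[slow]=8 write a[6]=9 → slow++,fast++
(s=6,f=10) a[fast]=9=a[slow] dup → fast++
(s=6,f=11) a[fast]=11≠a[slow]=9 write a[7]=11 → slow++,fast++
(s=7,f=12) a[fast]=12≠a[slow]=11 write a[8]=12 → slow++,fast++
(s=8,f=13) a[fast]=12=a[slow] dup → fast++
(s=8,f=14) a[fast]=13≠a[slow]=12 write a[9]=13 → slow++,fast++
(s=9,f=15) a[fast]=14≠a[slow]=13 write a[10]=14 → slow++,fast++
(s=10,f=16) a[fast]=14=a[slow] dup → fast++
(s=10,f=17) a[fast]=14=a[slow] dup → fast++

length 10; prefix = [2, 3, 4, 7, 8, 9, 11, 12, 13, 14]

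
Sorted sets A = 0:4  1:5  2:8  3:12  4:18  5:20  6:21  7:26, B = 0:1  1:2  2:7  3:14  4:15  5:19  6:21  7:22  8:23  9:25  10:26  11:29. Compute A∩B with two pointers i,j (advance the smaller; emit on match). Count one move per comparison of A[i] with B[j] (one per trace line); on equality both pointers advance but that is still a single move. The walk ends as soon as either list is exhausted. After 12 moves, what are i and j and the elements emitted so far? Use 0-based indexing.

i=6, j=6, emitted=[]

[i=0,j=0] 4>1 → j++
[i=0,j=1] 4>2 → j++
[i=0,j=2] 4<7 → i++
[i=1,j=2] 5<7 → i++
[i=2,j=2] 8>7 → j++
[i=2,j=3] 8<14 → i++
[i=3,j=3] 12<14 → i++
[i=4,j=3] 18>14 → j++
[i=4,j=4] 18>15 → j++
[i=4,j=5] 18<19 → i++
[i=5,j=5] 20>19 → j++
[i=5,j=6] 20<21 → i++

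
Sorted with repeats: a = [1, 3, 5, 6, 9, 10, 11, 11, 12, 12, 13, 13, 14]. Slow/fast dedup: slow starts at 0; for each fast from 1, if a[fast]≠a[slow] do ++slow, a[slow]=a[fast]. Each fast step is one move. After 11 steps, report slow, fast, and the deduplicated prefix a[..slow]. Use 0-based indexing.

slow=8, fast=12, prefix=[1, 3, 5, 6, 9, 10, 11, 12, 13]

slow=0 fast=1: a[fast]=3≠a[slow]=1 write a[1]=3, slow++,fast++
slow=1 fast=2: a[fast]=5≠a[slow]=3 write a[2]=5, slow++,fast++
slow=2 fast=3: a[fast]=6≠a[slow]=5 write a[3]=6, slow++,fast++
slow=3 fast=4: a[fast]=9≠a[slow]=6 write a[4]=9, slow++,fast++
slow=4 fast=5: a[fast]=10≠a[slow]=9 write a[5]=10, slow++,fast++
slow=5 fast=6: a[fast]=11≠a[slow]=10 write a[6]=11, slow++,fast++
slow=6 fast=7: a[fast]=11=a[slow] dup, fast++
slow=6 fast=8: a[fast]=12≠a[slow]=11 write a[7]=12, slow++,fast++
slow=7 fast=9: a[fast]=12=a[slow] dup, fast++
slow=7 fast=10: a[fast]=13≠a[slow]=12 write a[8]=13, slow++,fast++
slow=8 fast=11: a[fast]=13=a[slow] dup, fast++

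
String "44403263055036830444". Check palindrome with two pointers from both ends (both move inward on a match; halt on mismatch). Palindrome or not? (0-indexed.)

[0,19] '4'=='4' → l++,r--
[1,18] '4'=='4' → l++,r--
[2,17] '4'=='4' → l++,r--
[3,16] '0'=='0' → l++,r--
[4,15] '3'=='3' → l++,r--
[5,14] '2'!='8' → stop

not a palindrome (mismatch at 5,14)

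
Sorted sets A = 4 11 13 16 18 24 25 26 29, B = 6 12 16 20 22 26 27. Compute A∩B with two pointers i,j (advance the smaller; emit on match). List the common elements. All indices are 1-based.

intersection = [16, 26]

[i=1,j=1] 4<6 → i++
[i=2,j=1] 11>6 → j++
[i=2,j=2] 11<12 → i++
[i=3,j=2] 13>12 → j++
[i=3,j=3] 13<16 → i++
[i=4,j=3] 16==16 emit → i++,j++
[i=5,j=4] 18<20 → i++
[i=6,j=4] 24>20 → j++
[i=6,j=5] 24>22 → j++
[i=6,j=6] 24<26 → i++
[i=7,j=6] 25<26 → i++
[i=8,j=6] 26==26 emit → i++,j++
[i=9,j=7] 29>27 → j++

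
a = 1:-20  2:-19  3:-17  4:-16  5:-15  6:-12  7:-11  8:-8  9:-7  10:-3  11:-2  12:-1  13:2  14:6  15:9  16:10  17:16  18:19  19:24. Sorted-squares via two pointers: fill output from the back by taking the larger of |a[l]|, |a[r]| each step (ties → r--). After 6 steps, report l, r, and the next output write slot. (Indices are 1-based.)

[1,19] |-20|<=|24| out[19]=576 → r--
[1,18] |-20|>|19| out[18]=400 → l++
[2,18] |-19|<=|19| out[17]=361 → r--
[2,17] |-19|>|16| out[16]=361 → l++
[3,17] |-17|>|16| out[15]=289 → l++
[4,17] |-16|<=|16| out[14]=256 → r--

l=4, r=16, next write slot=13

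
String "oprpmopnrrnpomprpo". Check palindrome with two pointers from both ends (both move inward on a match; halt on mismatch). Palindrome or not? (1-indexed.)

l=1 r=18: 'o'=='o', l++,r--
l=2 r=17: 'p'=='p', l++,r--
l=3 r=16: 'r'=='r', l++,r--
l=4 r=15: 'p'=='p', l++,r--
l=5 r=14: 'm'=='m', l++,r--
l=6 r=13: 'o'=='o', l++,r--
l=7 r=12: 'p'=='p', l++,r--
l=8 r=11: 'n'=='n', l++,r--
l=9 r=10: 'r'=='r', l++,r--

palindrome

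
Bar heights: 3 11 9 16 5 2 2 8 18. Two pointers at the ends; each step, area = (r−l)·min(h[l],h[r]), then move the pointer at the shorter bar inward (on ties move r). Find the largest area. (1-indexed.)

[1,9] min(3,18)*8=24 best=24 * → l++
[2,9] min(11,18)*7=77 best=77 * → l++
[3,9] min(9,18)*6=54 best=77 → l++
[4,9] min(16,18)*5=80 best=80 * → l++
[5,9] min(5,18)*4=20 best=80 → l++
[6,9] min(2,18)*3=6 best=80 → l++
[7,9] min(2,18)*2=4 best=80 → l++
[8,9] min(8,18)*1=8 best=80 → l++

max area = 80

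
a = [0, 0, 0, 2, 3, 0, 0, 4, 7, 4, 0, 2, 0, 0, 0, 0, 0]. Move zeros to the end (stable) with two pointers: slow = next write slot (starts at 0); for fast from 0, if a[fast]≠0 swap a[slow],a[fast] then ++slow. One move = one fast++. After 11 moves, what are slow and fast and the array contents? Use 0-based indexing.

slow=5, fast=11, a=[2, 3, 4, 7, 4, 0, 0, 0, 0, 0, 0, 2, 0, 0, 0, 0, 0]

slow=0 fast=0: a[fast]=0, fast++
slow=0 fast=1: a[fast]=0, fast++
slow=0 fast=2: a[fast]=0, fast++
slow=0 fast=3: a[fast]=2≠0 swap→a[0]=2, slow++,fast++
slow=1 fast=4: a[fast]=3≠0 swap→a[1]=3, slow++,fast++
slow=2 fast=5: a[fast]=0, fast++
slow=2 fast=6: a[fast]=0, fast++
slow=2 fast=7: a[fast]=4≠0 swap→a[2]=4, slow++,fast++
slow=3 fast=8: a[fast]=7≠0 swap→a[3]=7, slow++,fast++
slow=4 fast=9: a[fast]=4≠0 swap→a[4]=4, slow++,fast++
slow=5 fast=10: a[fast]=0, fast++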